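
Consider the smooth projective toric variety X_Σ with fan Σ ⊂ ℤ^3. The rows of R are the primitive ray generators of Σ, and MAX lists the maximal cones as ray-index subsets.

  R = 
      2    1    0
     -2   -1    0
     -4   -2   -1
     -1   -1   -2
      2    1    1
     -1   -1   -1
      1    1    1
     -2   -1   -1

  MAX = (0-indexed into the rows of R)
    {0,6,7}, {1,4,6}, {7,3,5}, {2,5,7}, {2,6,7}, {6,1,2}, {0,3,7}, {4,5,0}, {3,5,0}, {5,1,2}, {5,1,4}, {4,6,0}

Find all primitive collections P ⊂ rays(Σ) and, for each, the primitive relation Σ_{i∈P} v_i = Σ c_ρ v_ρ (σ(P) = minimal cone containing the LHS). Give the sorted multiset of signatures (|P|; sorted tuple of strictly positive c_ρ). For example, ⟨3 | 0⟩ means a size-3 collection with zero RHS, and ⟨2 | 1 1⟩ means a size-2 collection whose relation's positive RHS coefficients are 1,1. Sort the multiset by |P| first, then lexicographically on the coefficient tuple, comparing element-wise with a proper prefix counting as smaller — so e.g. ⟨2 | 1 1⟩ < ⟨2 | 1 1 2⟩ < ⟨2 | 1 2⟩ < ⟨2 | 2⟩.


Minimal non-faces — 11 found among 8 rays, 12 max cones:

  P={0,1}:  v_{0} + v_{1} = 0  so sig = ⟨2 | 0⟩
  P={4,7}:  v_{4} + v_{7} = 0  so sig = ⟨2 | 0⟩
  P={5,6}:  v_{5} + v_{6} = 0  so sig = ⟨2 | 0⟩
  P={0,2}:  v_{0} + v_{2} = v_{7}  so sig = ⟨2 | 1⟩
  P={1,7}:  v_{1} + v_{7} = v_{2}  so sig = ⟨2 | 1⟩
  P={2,4}:  v_{2} + v_{4} = v_{1}  so sig = ⟨2 | 1⟩
  P={1,3}:  v_{1} + v_{3} = v_{5} + v_{7}  so sig = ⟨2 | 1 1⟩
  P={3,4}:  v_{3} + v_{4} = v_{0} + v_{5}  so sig = ⟨2 | 1 1⟩
  P={3,6}:  v_{3} + v_{6} = v_{0} + v_{7}  so sig = ⟨2 | 1 1⟩
  P={2,3}:  v_{2} + v_{3} = v_{5} + 2·v_{7}  so sig = ⟨2 | 1 2⟩
  P={0,5,7}:  v_{0} + v_{5} + v_{7} = v_{3}  so sig = ⟨3 | 1⟩

Signatures (|P|; sorted positive RHS coefficients), sorted:
{ ⟨2 | 0⟩ ×3,  ⟨2 | 1⟩ ×3,  ⟨2 | 1 1⟩ ×3,  ⟨2 | 1 2⟩,  ⟨3 | 1⟩ }


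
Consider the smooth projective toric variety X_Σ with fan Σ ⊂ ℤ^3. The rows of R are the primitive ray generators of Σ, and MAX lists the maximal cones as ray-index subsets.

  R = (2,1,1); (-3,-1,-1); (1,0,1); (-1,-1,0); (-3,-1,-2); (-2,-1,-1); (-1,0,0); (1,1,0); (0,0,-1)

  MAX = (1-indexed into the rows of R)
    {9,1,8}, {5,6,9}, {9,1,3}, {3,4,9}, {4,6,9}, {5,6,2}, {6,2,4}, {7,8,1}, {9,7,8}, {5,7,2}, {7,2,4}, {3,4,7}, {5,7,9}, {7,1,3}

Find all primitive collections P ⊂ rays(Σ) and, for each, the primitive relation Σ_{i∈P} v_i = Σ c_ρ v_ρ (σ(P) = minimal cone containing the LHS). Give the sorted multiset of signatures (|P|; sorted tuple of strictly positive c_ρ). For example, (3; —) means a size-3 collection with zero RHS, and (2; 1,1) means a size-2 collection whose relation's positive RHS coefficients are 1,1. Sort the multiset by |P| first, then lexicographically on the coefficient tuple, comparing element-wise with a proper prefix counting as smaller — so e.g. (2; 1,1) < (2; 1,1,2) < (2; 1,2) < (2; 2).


Δ(Σ) — 9 vertices, 18 min non-faces:

  {1,6}:  v_{1} + v_{6} = 0  so sig = (2; —)
  {4,8}:  v_{4} + v_{8} = 0  so sig = (2; —)
  {1,2}:  v_{1} + v_{2} = v_{7}  so sig = (2; 1)
  {1,4}:  v_{1} + v_{4} = v_{3}  so sig = (2; 1)
  {2,9}:  v_{2} + v_{9} = v_{5}  so sig = (2; 1)
  {3,5}:  v_{3} + v_{5} = v_{6}  so sig = (2; 1)
  {3,6}:  v_{3} + v_{6} = v_{4}  so sig = (2; 1)
  {3,8}:  v_{3} + v_{8} = v_{1}  so sig = (2; 1)
  {6,7}:  v_{6} + v_{7} = v_{2}  so sig = (2; 1)
  {1,5}:  v_{1} + v_{5} = v_{7} + v_{9}  so sig = (2; 1,1)
  {2,3}:  v_{2} + v_{3} = v_{4} + v_{7}  so sig = (2; 1,1)
  {6,8}:  v_{6} + v_{8} = v_{7} + v_{9}  so sig = (2; 1,1)
  {2,8}:  v_{2} + v_{8} = 2·v_{7} + v_{9}  so sig = (2; 1,2)
  {4,5}:  v_{4} + v_{5} = 2·v_{6}  so sig = (2; 2)
  {5,8}:  v_{5} + v_{8} = 2·v_{7} + 2·v_{9}  so sig = (2; 2,2)
  {3,7,9}:  v_{3} + v_{7} + v_{9} = 0  so sig = (3; —)
  {1,7,9}:  v_{1} + v_{7} + v_{9} = v_{8}  so sig = (3; 1)
  {4,7,9}:  v_{4} + v_{7} + v_{9} = v_{6}  so sig = (3; 1)

Signatures (|P|; sorted positive RHS coefficients), sorted:
    |P|=2: 15 collections, coeffs (), (), (1), (1), (1), (1), (1), (1), (1), (1,1), (1,1), (1,1), (1,2), (2), (2,2)
    |P|=3: 3 collections, coeffs (), (1), (1)


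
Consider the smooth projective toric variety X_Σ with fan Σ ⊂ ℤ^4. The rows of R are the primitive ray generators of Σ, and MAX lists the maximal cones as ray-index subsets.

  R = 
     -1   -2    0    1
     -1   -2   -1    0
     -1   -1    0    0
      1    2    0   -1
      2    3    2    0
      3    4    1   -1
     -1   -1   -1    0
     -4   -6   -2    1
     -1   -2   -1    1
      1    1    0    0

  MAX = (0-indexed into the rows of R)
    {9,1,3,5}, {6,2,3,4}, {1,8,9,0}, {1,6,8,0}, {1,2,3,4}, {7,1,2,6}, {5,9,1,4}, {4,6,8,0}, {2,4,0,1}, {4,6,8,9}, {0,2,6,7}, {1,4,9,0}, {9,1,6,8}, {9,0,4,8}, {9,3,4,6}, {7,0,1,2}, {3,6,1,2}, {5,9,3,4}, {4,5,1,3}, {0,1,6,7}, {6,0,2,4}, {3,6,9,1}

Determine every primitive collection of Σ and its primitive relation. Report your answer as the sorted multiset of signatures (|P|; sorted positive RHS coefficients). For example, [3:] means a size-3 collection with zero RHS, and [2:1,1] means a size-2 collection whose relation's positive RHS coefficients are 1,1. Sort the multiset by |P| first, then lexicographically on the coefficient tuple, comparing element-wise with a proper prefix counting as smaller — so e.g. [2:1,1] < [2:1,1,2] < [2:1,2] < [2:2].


The 18 primitive collections of Σ (r=10, n=4):

  {0,3}:  v_{0} + v_{3} = 0  ⇒ sig = [2:]
  {2,9}:  v_{2} + v_{9} = 0  ⇒ sig = [2:]
  {5,7}:  v_{5} + v_{7} = v_{1}  ⇒ sig = [2:1]
  {2,8}:  v_{2} + v_{8} = v_{0} + v_{6}  ⇒ sig = [2:1,1]
  {3,8}:  v_{3} + v_{8} = v_{6} + v_{9}  ⇒ sig = [2:1,1]
  {4,7}:  v_{4} + v_{7} = v_{0} + v_{2}  ⇒ sig = [2:1,1]
  {5,6}:  v_{5} + v_{6} = v_{3} + v_{9}  ⇒ sig = [2:1,1]
  {0,5}:  v_{0} + v_{5} = v_{1} + v_{4} + v_{9}  ⇒ sig = [2:1,1,1]
  {2,5}:  v_{2} + v_{5} = v_{1} + v_{3} + v_{4}  ⇒ sig = [2:1,1,1]
  {3,7}:  v_{3} + v_{7} = v_{1} + v_{2} + v_{6}  ⇒ sig = [2:1,1,1]
  {7,9}:  v_{7} + v_{9} = v_{0} + v_{1} + v_{6}  ⇒ sig = [2:1,1,1]
  {7,8}:  v_{7} + v_{8} = 2·v_{0} + v_{1} + 2·v_{6}  ⇒ sig = [2:1,2,2]
  {5,8}:  v_{5} + v_{8} = 2·v_{9}  ⇒ sig = [2:2]
  {1,4,6}:  v_{1} + v_{4} + v_{6} = 0  ⇒ sig = [3:]
  {0,6,9}:  v_{0} + v_{6} + v_{9} = v_{8}  ⇒ sig = [3:1]
  {1,4,8}:  v_{1} + v_{4} + v_{8} = v_{0} + v_{9}  ⇒ sig = [3:1,1]
  {0,1,2,6}:  v_{0} + v_{1} + v_{2} + v_{6} = v_{7}  ⇒ sig = [4:1]
  {1,3,4,9}:  v_{1} + v_{3} + v_{4} + v_{9} = v_{5}  ⇒ sig = [4:1]

Hence PRS(X_Σ) =
{ [2:] ×2,  [2:1],  [2:1,1] ×4,  [2:1,1,1] ×4,  [2:1,2,2],  [2:2],  [3:],  [3:1],  [3:1,1],  [4:1] ×2 }


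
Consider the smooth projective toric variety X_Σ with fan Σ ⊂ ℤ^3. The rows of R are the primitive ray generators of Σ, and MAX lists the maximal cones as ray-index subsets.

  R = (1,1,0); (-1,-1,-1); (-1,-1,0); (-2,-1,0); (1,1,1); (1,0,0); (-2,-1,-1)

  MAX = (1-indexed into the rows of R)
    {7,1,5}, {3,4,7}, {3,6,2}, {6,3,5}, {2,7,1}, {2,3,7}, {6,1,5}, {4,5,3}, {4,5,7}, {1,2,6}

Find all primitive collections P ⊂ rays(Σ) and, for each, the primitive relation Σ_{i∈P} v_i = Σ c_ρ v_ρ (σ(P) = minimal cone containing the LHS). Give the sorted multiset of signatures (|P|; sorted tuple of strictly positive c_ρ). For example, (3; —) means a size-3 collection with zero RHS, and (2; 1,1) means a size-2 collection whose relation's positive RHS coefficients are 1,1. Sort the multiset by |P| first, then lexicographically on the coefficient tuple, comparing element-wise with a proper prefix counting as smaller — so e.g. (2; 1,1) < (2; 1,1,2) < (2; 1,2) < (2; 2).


Minimal non-faces — 7 found among 7 rays, 10 max cones:

  {1,3}:  v_{1} + v_{3} = 0  so sig = (2; —)
  {2,5}:  v_{2} + v_{5} = 0  so sig = (2; —)
  {4,6}:  v_{4} + v_{6} = v_{3}  so sig = (2; 1)
  {6,7}:  v_{6} + v_{7} = v_{2}  so sig = (2; 1)
  {1,4}:  v_{1} + v_{4} = v_{5} + v_{7}  so sig = (2; 1,1)
  {2,4}:  v_{2} + v_{4} = v_{3} + v_{7}  so sig = (2; 1,1)
  {3,5,7}:  v_{3} + v_{5} + v_{7} = v_{4}  so sig = (3; 1)

Signatures (|P|; sorted positive RHS coefficients), sorted:
    |P|=2: 6 collections, coeffs (), (), (1), (1), (1,1), (1,1)
    |P|=3: 1 collection, coeffs (1)


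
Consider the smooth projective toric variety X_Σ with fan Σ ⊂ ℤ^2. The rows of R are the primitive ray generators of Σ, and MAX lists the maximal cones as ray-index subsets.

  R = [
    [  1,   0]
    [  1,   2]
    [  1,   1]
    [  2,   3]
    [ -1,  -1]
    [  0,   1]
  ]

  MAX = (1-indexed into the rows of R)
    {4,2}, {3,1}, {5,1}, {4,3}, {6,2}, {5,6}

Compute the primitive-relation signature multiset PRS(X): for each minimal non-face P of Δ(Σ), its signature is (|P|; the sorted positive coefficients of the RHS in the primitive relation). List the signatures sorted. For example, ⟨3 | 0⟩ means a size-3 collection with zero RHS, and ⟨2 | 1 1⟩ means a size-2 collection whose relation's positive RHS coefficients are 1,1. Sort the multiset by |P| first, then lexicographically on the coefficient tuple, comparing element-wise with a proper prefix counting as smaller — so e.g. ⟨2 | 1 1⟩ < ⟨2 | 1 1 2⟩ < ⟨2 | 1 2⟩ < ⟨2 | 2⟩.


Primitive collections (9):

  P={3,5}:  v_{3} + v_{5} = 0  ⇒ sig = ⟨2 | 0⟩
  P={1,6}:  v_{1} + v_{6} = v_{3}  ⇒ sig = ⟨2 | 1⟩
  P={2,3}:  v_{2} + v_{3} = v_{4}  ⇒ sig = ⟨2 | 1⟩
  P={2,5}:  v_{2} + v_{5} = v_{6}  ⇒ sig = ⟨2 | 1⟩
  P={3,6}:  v_{3} + v_{6} = v_{2}  ⇒ sig = ⟨2 | 1⟩
  P={4,5}:  v_{4} + v_{5} = v_{2}  ⇒ sig = ⟨2 | 1⟩
  P={1,2}:  v_{1} + v_{2} = 2·v_{3}  ⇒ sig = ⟨2 | 2⟩
  P={4,6}:  v_{4} + v_{6} = 2·v_{2}  ⇒ sig = ⟨2 | 2⟩
  P={1,4}:  v_{1} + v_{4} = 3·v_{3}  ⇒ sig = ⟨2 | 3⟩

Signatures (|P|; sorted positive RHS coefficients), sorted:
    ⟨2 | 0⟩
    ⟨2 | 1⟩
    ⟨2 | 1⟩
    ⟨2 | 1⟩
    ⟨2 | 1⟩
    ⟨2 | 1⟩
    ⟨2 | 2⟩
    ⟨2 | 2⟩
    ⟨2 | 3⟩


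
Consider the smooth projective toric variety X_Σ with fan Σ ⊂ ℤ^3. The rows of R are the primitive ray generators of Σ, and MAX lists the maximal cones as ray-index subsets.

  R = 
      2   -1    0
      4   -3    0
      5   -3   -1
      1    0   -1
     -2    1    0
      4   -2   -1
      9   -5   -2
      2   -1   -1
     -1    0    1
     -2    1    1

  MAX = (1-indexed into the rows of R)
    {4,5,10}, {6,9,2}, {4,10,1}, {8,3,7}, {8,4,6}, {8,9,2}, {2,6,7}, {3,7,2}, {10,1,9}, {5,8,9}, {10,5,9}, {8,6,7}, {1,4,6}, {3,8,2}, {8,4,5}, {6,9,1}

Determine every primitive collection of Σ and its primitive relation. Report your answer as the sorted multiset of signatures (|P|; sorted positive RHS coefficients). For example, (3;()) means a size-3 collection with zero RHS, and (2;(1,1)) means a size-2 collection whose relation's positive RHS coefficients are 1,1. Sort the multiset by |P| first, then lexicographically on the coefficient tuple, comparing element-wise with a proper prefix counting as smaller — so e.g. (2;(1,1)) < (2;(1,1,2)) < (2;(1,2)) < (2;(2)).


24 collections generate NE(X_Σ); each relation:

  {1,5}:  v_{1} + v_{5} = 0  →  sig = (2;())
  {4,9}:  v_{4} + v_{9} = 0  →  sig = (2;())
  {8,10}:  v_{8} + v_{10} = 0  →  sig = (2;())
  {1,8}:  v_{1} + v_{8} = v_{6}  →  sig = (2;(1))
  {2,4}:  v_{2} + v_{4} = v_{3}  →  sig = (2;(1))
  {3,6}:  v_{3} + v_{6} = v_{7}  →  sig = (2;(1))
  {3,9}:  v_{3} + v_{9} = v_{2}  →  sig = (2;(1))
  {5,6}:  v_{5} + v_{6} = v_{8}  →  sig = (2;(1))
  {6,10}:  v_{6} + v_{10} = v_{1}  →  sig = (2;(1))
  {3,4}:  v_{3} + v_{4} = v_{6} + v_{8}  →  sig = (2;(1,1))
  {3,10}:  v_{3} + v_{10} = v_{6} + v_{9}  →  sig = (2;(1,1))
  {5,7}:  v_{5} + v_{7} = v_{3} + v_{8}  →  sig = (2;(1,1))
  {7,9}:  v_{7} + v_{9} = v_{2} + v_{6}  →  sig = (2;(1,1))
  {1,3}:  v_{1} + v_{3} = 2·v_{6} + v_{9}  →  sig = (2;(1,2))
  {2,10}:  v_{2} + v_{10} = v_{6} + 2·v_{9}  →  sig = (2;(1,2))
  {3,5}:  v_{3} + v_{5} = 2·v_{8} + v_{9}  →  sig = (2;(1,2))
  {4,7}:  v_{4} + v_{7} = 2·v_{6} + v_{8}  →  sig = (2;(1,2))
  {7,10}:  v_{7} + v_{10} = 2·v_{6} + v_{9}  →  sig = (2;(1,2))
  {1,7}:  v_{1} + v_{7} = 3·v_{6} + v_{9}  →  sig = (2;(1,3))
  {1,2}:  v_{1} + v_{2} = 2·v_{6} + 2·v_{9}  →  sig = (2;(2,2))
  {2,5}:  v_{2} + v_{5} = 2·v_{8} + 2·v_{9}  →  sig = (2;(2,2))
  {6,8,9}:  v_{6} + v_{8} + v_{9} = v_{3}  →  sig = (3;(1))
  {2,6,8}:  v_{2} + v_{6} + v_{8} = 2·v_{3}  →  sig = (3;(2))
  {2,7,8}:  v_{2} + v_{7} + v_{8} = 3·v_{3}  →  sig = (3;(3))

Signatures (|P|; sorted positive RHS coefficients), sorted:
{ (2;()) ×3,  (2;(1)) ×6,  (2;(1,1)) ×4,  (2;(1,2)) ×5,  (2;(1,3)),  (2;(2,2)) ×2,  (3;(1)),  (3;(2)),  (3;(3)) }


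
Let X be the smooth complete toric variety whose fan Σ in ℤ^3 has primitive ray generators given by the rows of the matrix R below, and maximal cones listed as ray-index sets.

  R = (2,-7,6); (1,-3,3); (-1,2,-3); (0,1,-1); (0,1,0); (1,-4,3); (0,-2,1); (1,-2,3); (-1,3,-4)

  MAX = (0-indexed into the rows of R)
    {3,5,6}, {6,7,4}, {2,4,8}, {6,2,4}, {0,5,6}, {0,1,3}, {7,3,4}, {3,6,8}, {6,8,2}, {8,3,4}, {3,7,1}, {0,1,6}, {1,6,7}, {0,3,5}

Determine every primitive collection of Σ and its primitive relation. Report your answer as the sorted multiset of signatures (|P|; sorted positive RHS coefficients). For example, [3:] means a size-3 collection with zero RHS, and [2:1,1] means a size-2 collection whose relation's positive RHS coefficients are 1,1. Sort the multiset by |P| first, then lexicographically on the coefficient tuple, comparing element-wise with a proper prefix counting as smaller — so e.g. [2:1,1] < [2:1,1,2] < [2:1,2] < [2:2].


Primitive collections (20):

  P = {2,7}:  v_{2} + v_{7} = 0  ⟹  sig = [2:]
  P = {1,4}:  v_{1} + v_{4} = v_{7}  ⟹  sig = [2:1]
  P = {1,5}:  v_{1} + v_{5} = v_{0}  ⟹  sig = [2:1]
  P = {2,3}:  v_{2} + v_{3} = v_{8}  ⟹  sig = [2:1]
  P = {4,5}:  v_{4} + v_{5} = v_{1}  ⟹  sig = [2:1]
  P = {7,8}:  v_{7} + v_{8} = v_{3}  ⟹  sig = [2:1]
  P = {1,2}:  v_{1} + v_{2} = v_{3} + v_{6}  ⟹  sig = [2:1,1]
  P = {0,2}:  v_{0} + v_{2} = v_{3} + v_{5} + v_{6}  ⟹  sig = [2:1,1,1]
  P = {0,8}:  v_{0} + v_{8} = 2·v_{3} + v_{5} + v_{6}  ⟹  sig = [2:1,1,2]
  P = {1,8}:  v_{1} + v_{8} = 2·v_{3} + v_{6}  ⟹  sig = [2:1,2]
  P = {0,4}:  v_{0} + v_{4} = 2·v_{1}  ⟹  sig = [2:2]
  P = {5,7}:  v_{5} + v_{7} = 2·v_{1}  ⟹  sig = [2:2]
  P = {2,5}:  v_{2} + v_{5} = 2·v_{3} + 2·v_{6}  ⟹  sig = [2:2,2]
  P = {5,8}:  v_{5} + v_{8} = 3·v_{3} + 2·v_{6}  ⟹  sig = [2:2,3]
  P = {0,7}:  v_{0} + v_{7} = 3·v_{1}  ⟹  sig = [2:3]
  P = {3,4,6}:  v_{3} + v_{4} + v_{6} = 0  ⟹  sig = [3:]
  P = {1,3,6}:  v_{1} + v_{3} + v_{6} = v_{5}  ⟹  sig = [3:1]
  P = {3,6,7}:  v_{3} + v_{6} + v_{7} = v_{1}  ⟹  sig = [3:1]
  P = {4,6,8}:  v_{4} + v_{6} + v_{8} = v_{2}  ⟹  sig = [3:1]
  P = {0,3,6}:  v_{0} + v_{3} + v_{6} = 2·v_{5}  ⟹  sig = [3:2]

Sorted signature multiset PRS(X):
{ [2:],  [2:1] ×5,  [2:1,1],  [2:1,1,1],  [2:1,1,2],  [2:1,2],  [2:2] ×2,  [2:2,2],  [2:2,3],  [2:3],  [3:],  [3:1] ×3,  [3:2] }


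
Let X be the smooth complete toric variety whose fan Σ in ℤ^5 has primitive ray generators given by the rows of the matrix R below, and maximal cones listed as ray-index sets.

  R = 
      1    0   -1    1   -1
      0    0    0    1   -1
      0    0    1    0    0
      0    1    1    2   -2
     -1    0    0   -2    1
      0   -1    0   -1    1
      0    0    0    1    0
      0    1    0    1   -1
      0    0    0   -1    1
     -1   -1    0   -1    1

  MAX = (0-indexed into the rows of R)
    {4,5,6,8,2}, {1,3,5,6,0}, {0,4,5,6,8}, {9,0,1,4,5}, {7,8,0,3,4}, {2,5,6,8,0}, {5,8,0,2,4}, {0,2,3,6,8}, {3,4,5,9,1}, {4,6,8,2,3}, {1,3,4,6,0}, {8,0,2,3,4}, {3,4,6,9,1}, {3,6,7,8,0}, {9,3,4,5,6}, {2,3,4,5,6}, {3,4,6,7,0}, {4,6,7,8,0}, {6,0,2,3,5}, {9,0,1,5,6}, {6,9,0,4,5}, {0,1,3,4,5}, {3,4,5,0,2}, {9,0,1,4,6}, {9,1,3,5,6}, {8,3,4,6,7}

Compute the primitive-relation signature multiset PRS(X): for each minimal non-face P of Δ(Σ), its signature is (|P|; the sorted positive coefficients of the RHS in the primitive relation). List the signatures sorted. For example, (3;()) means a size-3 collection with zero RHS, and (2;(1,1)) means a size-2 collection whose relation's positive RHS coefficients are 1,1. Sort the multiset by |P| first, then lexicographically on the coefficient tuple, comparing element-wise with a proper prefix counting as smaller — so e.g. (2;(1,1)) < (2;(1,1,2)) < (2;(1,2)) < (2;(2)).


14 collections generate NE(X_Σ); each relation:

  P={1,8}:  v_{1} + v_{8} = 0 — sig = (2;())
  P={5,7}:  v_{5} + v_{7} = 0 — sig = (2;())
  P={1,2}:  v_{1} + v_{2} = v_{3} + v_{5} — sig = (2;(1,1))
  P={2,7}:  v_{2} + v_{7} = v_{3} + v_{8} — sig = (2;(1,1))
  P={7,9}:  v_{7} + v_{9} = v_{1} + v_{4} + v_{6} — sig = (2;(1,1,1))
  P={8,9}:  v_{8} + v_{9} = v_{4} + v_{5} + v_{6} — sig = (2;(1,1,1))
  P={1,7}:  v_{1} + v_{7} = v_{0} + v_{3} + v_{4} + v_{6} — sig = (2;(1,1,1,1))
  P={2,9}:  v_{2} + v_{9} = v_{3} + v_{4} + 2·v_{5} + v_{6} — sig = (2;(1,1,1,2))
  P={3,5,8}:  v_{3} + v_{5} + v_{8} = v_{2} — sig = (3;(1))
  P={0,3,9}:  v_{0} + v_{3} + v_{9} = 2·v_{1} — sig = (3;(2))
  P={0,2,4,6}:  v_{0} + v_{2} + v_{4} + v_{6} = 0 — sig = (4;())
  P={1,4,5,6}:  v_{1} + v_{4} + v_{5} + v_{6} = v_{9} — sig = (4;(1))
  P={0,3,4,5,6}:  v_{0} + v_{3} + v_{4} + v_{5} + v_{6} = v_{1} — sig = (5;(1))
  P={0,3,4,6,8}:  v_{0} + v_{3} + v_{4} + v_{6} + v_{8} = v_{7} — sig = (5;(1))

Signatures (|P|; sorted positive RHS coefficients), sorted:
[(2;()), (2;()), (2;(1,1)), (2;(1,1)), (2;(1,1,1)), (2;(1,1,1)), (2;(1,1,1,1)), (2;(1,1,1,2)), (3;(1)), (3;(2)), (4;()), (4;(1)), (5;(1)), (5;(1))]


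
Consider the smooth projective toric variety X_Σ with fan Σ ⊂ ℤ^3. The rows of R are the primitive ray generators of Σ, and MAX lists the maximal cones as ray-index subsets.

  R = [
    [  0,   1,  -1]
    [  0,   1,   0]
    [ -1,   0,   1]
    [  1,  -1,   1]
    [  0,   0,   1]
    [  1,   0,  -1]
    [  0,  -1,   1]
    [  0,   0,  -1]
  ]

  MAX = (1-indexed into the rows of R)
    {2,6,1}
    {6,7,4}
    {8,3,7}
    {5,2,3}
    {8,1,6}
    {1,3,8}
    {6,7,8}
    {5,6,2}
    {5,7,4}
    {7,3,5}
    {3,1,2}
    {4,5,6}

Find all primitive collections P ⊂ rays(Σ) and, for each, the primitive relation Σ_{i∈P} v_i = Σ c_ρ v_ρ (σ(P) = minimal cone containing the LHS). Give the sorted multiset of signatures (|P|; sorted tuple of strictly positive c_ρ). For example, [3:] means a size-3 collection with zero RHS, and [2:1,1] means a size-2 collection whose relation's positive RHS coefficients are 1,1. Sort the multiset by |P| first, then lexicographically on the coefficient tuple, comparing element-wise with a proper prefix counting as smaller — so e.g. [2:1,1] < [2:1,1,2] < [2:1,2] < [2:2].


Minimal non-faces — 11 found among 8 rays, 12 max cones:

  P = {1,7}:  v_{1} + v_{7} = 0  ⟹  sig = [2:]
  P = {3,6}:  v_{3} + v_{6} = 0  ⟹  sig = [2:]
  P = {5,8}:  v_{5} + v_{8} = 0  ⟹  sig = [2:]
  P = {1,5}:  v_{1} + v_{5} = v_{2}  ⟹  sig = [2:1]
  P = {2,7}:  v_{2} + v_{7} = v_{5}  ⟹  sig = [2:1]
  P = {2,8}:  v_{2} + v_{8} = v_{1}  ⟹  sig = [2:1]
  P = {1,4}:  v_{1} + v_{4} = v_{5} + v_{6}  ⟹  sig = [2:1,1]
  P = {3,4}:  v_{3} + v_{4} = v_{5} + v_{7}  ⟹  sig = [2:1,1]
  P = {4,8}:  v_{4} + v_{8} = v_{6} + v_{7}  ⟹  sig = [2:1,1]
  P = {2,4}:  v_{2} + v_{4} = 2·v_{5} + v_{6}  ⟹  sig = [2:1,2]
  P = {5,6,7}:  v_{5} + v_{6} + v_{7} = v_{4}  ⟹  sig = [3:1]

Sorted signature multiset PRS(X):
{ [2:] ×3,  [2:1] ×3,  [2:1,1] ×3,  [2:1,2],  [3:1] }


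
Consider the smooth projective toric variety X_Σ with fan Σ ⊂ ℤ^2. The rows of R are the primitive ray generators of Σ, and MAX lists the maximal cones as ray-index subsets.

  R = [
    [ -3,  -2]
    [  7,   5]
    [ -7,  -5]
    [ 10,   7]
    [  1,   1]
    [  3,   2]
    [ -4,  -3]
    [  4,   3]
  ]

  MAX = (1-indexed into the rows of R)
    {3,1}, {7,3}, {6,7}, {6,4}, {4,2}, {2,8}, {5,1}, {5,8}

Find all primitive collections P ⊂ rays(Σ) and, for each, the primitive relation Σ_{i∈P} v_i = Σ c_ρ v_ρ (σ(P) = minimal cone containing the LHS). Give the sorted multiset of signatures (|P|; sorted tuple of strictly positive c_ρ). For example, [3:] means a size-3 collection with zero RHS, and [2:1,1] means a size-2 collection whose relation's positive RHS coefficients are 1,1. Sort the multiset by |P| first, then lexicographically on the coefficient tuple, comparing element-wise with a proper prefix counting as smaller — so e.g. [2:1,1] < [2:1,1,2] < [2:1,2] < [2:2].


The 20 primitive collections of Σ (r=8, n=2):

  {1,6}:  v_{1} + v_{6} = 0  so sig = [2:]
  {2,3}:  v_{2} + v_{3} = 0  so sig = [2:]
  {7,8}:  v_{7} + v_{8} = 0  so sig = [2:]
  {1,2}:  v_{1} + v_{2} = v_{8}  so sig = [2:1]
  {1,4}:  v_{1} + v_{4} = v_{2}  so sig = [2:1]
  {1,7}:  v_{1} + v_{7} = v_{3}  so sig = [2:1]
  {1,8}:  v_{1} + v_{8} = v_{5}  so sig = [2:1]
  {2,6}:  v_{2} + v_{6} = v_{4}  so sig = [2:1]
  {2,7}:  v_{2} + v_{7} = v_{6}  so sig = [2:1]
  {3,4}:  v_{3} + v_{4} = v_{6}  so sig = [2:1]
  {3,6}:  v_{3} + v_{6} = v_{7}  so sig = [2:1]
  {3,8}:  v_{3} + v_{8} = v_{1}  so sig = [2:1]
  {5,6}:  v_{5} + v_{6} = v_{8}  so sig = [2:1]
  {5,7}:  v_{5} + v_{7} = v_{1}  so sig = [2:1]
  {6,8}:  v_{6} + v_{8} = v_{2}  so sig = [2:1]
  {4,5}:  v_{4} + v_{5} = v_{2} + v_{8}  so sig = [2:1,1]
  {2,5}:  v_{2} + v_{5} = 2·v_{8}  so sig = [2:2]
  {3,5}:  v_{3} + v_{5} = 2·v_{1}  so sig = [2:2]
  {4,7}:  v_{4} + v_{7} = 2·v_{6}  so sig = [2:2]
  {4,8}:  v_{4} + v_{8} = 2·v_{2}  so sig = [2:2]

so the primitive-relation signature multiset is
    |P|=2: 20 collections, coeffs (), (), (), (1), (1), (1), (1), (1), (1), (1), (1), (1), (1), (1), (1), (1,1), (2), (2), (2), (2)


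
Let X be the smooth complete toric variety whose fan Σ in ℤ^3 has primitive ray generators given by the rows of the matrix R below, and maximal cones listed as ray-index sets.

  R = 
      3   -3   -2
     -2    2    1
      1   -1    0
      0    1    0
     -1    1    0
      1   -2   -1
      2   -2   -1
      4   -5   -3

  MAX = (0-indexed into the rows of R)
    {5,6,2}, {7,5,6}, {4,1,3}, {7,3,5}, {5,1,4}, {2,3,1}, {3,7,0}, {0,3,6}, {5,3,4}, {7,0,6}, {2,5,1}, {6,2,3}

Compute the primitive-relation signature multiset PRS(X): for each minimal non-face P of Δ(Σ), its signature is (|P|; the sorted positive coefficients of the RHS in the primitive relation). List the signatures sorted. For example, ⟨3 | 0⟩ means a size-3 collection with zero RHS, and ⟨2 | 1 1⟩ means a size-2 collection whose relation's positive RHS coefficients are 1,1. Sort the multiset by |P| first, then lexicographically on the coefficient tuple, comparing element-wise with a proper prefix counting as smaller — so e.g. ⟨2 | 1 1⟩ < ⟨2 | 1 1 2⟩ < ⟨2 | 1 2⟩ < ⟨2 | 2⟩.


|primitive collections| = 14. Relations:

  {1,6}:  v_{1} + v_{6} = 0  ⇒ sig = ⟨2 | 0⟩
  {2,4}:  v_{2} + v_{4} = 0  ⇒ sig = ⟨2 | 0⟩
  {0,5}:  v_{0} + v_{5} = v_{7}  ⇒ sig = ⟨2 | 1⟩
  {0,1}:  v_{0} + v_{1} = v_{3} + v_{5}  ⇒ sig = ⟨2 | 1 1⟩
  {4,6}:  v_{4} + v_{6} = v_{3} + v_{5}  ⇒ sig = ⟨2 | 1 1⟩
  {1,7}:  v_{1} + v_{7} = v_{3} + 2·v_{5}  ⇒ sig = ⟨2 | 1 2⟩
  {2,7}:  v_{2} + v_{7} = v_{5} + 2·v_{6}  ⇒ sig = ⟨2 | 1 2⟩
  {0,2}:  v_{0} + v_{2} = 2·v_{6}  ⇒ sig = ⟨2 | 2⟩
  {0,4}:  v_{0} + v_{4} = 2·v_{3} + 2·v_{5}  ⇒ sig = ⟨2 | 2 2⟩
  {4,7}:  v_{4} + v_{7} = 2·v_{3} + 3·v_{5}  ⇒ sig = ⟨2 | 2 3⟩
  {1,3,5}:  v_{1} + v_{3} + v_{5} = v_{4}  ⇒ sig = ⟨3 | 1⟩
  {2,3,5}:  v_{2} + v_{3} + v_{5} = v_{6}  ⇒ sig = ⟨3 | 1⟩
  {3,5,6}:  v_{3} + v_{5} + v_{6} = v_{0}  ⇒ sig = ⟨3 | 1⟩
  {3,6,7}:  v_{3} + v_{6} + v_{7} = 2·v_{0}  ⇒ sig = ⟨3 | 2⟩

Sorted signature multiset PRS(X):
[⟨2 | 0⟩, ⟨2 | 0⟩, ⟨2 | 1⟩, ⟨2 | 1 1⟩, ⟨2 | 1 1⟩, ⟨2 | 1 2⟩, ⟨2 | 1 2⟩, ⟨2 | 2⟩, ⟨2 | 2 2⟩, ⟨2 | 2 3⟩, ⟨3 | 1⟩, ⟨3 | 1⟩, ⟨3 | 1⟩, ⟨3 | 2⟩]


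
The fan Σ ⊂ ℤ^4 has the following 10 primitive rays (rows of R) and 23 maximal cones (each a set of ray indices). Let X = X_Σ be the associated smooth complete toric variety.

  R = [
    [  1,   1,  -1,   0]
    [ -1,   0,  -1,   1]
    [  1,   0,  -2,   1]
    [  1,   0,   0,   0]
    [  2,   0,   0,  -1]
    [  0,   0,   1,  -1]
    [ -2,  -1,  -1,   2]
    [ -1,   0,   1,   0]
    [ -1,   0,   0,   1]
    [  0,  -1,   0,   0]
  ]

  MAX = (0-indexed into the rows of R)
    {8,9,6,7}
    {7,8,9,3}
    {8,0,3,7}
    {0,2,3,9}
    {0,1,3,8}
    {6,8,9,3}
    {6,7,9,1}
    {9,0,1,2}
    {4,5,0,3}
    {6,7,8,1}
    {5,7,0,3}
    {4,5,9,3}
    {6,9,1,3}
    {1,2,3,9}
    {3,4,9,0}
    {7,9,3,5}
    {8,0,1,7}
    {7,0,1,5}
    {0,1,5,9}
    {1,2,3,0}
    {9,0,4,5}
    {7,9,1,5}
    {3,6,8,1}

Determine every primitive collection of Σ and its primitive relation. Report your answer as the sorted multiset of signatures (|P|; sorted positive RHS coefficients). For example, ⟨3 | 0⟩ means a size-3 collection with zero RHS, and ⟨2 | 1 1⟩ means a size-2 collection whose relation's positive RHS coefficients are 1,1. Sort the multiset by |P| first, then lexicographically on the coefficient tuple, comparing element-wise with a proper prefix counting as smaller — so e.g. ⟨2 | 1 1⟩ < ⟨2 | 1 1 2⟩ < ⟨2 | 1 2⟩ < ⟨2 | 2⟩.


Primitive collections (20):

  P = {4,8}:  v_{4} + v_{8} = v_{3}  so sig = ⟨2 | 1⟩
  P = {5,8}:  v_{5} + v_{8} = v_{7}  so sig = ⟨2 | 1⟩
  P = {1,4}:  v_{1} + v_{4} = v_{0} + v_{9}  so sig = ⟨2 | 1 1⟩
  P = {2,5}:  v_{2} + v_{5} = v_{0} + v_{9}  so sig = ⟨2 | 1 1⟩
  P = {2,7}:  v_{2} + v_{7} = v_{1} + v_{3}  so sig = ⟨2 | 1 1⟩
  P = {4,7}:  v_{4} + v_{7} = v_{3} + v_{5}  so sig = ⟨2 | 1 1⟩
  P = {4,6}:  v_{4} + v_{6} = v_{1} + v_{3} + v_{9}  so sig = ⟨2 | 1 1 1⟩
  P = {5,6}:  v_{5} + v_{6} = v_{1} + v_{7} + v_{9}  so sig = ⟨2 | 1 1 1⟩
  P = {0,6}:  v_{0} + v_{6} = 2·v_{1} + v_{3}  so sig = ⟨2 | 1 2⟩
  P = {2,4}:  v_{2} + v_{4} = 2·v_{0} + v_{3} + 2·v_{9}  so sig = ⟨2 | 1 2 2⟩
  P = {2,6}:  v_{2} + v_{6} = 3·v_{1} + 2·v_{3} + v_{9}  so sig = ⟨2 | 1 2 3⟩
  P = {2,8}:  v_{2} + v_{8} = 2·v_{1} + 2·v_{3}  so sig = ⟨2 | 2 2⟩
  P = {0,7,9}:  v_{0} + v_{7} + v_{9} = 0  so sig = ⟨3 | 0⟩
  P = {1,3,5}:  v_{1} + v_{3} + v_{5} = 0  so sig = ⟨3 | 0⟩
  P = {1,3,7}:  v_{1} + v_{3} + v_{7} = v_{8}  so sig = ⟨3 | 1⟩
  P = {1,8,9}:  v_{1} + v_{8} + v_{9} = v_{6}  so sig = ⟨3 | 1⟩
  P = {0,8,9}:  v_{0} + v_{8} + v_{9} = v_{1} + v_{3}  so sig = ⟨3 | 1 1⟩
  P = {3,6,7}:  v_{3} + v_{6} + v_{7} = 2·v_{8} + v_{9}  so sig = ⟨3 | 1 2⟩
  P = {0,1,3,9}:  v_{0} + v_{1} + v_{3} + v_{9} = v_{2}  so sig = ⟨4 | 1⟩
  P = {0,3,5,9}:  v_{0} + v_{3} + v_{5} + v_{9} = v_{4}  so sig = ⟨4 | 1⟩

Signatures (|P|; sorted positive RHS coefficients), sorted:
    |P|=2: 12 collections, coeffs (1), (1), (1,1), (1,1), (1,1), (1,1), (1,1,1), (1,1,1), (1,2), (1,2,2), (1,2,3), (2,2)
    |P|=3: 6 collections, coeffs (), (), (1), (1), (1,1), (1,2)
    |P|=4: 2 collections, coeffs (1), (1)


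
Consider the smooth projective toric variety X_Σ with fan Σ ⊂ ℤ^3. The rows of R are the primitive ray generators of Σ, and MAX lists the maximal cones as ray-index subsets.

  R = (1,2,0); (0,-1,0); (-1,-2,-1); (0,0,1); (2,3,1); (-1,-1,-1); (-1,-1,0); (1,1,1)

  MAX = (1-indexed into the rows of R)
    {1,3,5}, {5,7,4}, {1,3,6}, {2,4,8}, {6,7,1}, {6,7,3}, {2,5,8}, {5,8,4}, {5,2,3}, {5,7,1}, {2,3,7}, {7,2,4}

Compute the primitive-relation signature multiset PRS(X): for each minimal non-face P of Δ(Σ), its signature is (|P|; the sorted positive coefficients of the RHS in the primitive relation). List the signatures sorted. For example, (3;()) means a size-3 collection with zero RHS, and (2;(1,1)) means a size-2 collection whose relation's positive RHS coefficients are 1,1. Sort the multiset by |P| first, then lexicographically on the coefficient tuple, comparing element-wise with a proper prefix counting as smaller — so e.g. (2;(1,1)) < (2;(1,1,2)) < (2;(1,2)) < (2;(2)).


Minimal non-faces — 14 found among 8 rays, 12 max cones:

  {6,8}:  v_{6} + v_{8} = 0  →  sig = (2;())
  {1,8}:  v_{1} + v_{8} = v_{5}  →  sig = (2;(1))
  {2,6}:  v_{2} + v_{6} = v_{3}  →  sig = (2;(1))
  {3,8}:  v_{3} + v_{8} = v_{2}  →  sig = (2;(1))
  {4,6}:  v_{4} + v_{6} = v_{7}  →  sig = (2;(1))
  {5,6}:  v_{5} + v_{6} = v_{1}  →  sig = (2;(1))
  {7,8}:  v_{7} + v_{8} = v_{4}  →  sig = (2;(1))
  {1,2}:  v_{1} + v_{2} = v_{3} + v_{5}  →  sig = (2;(1,1))
  {1,4}:  v_{1} + v_{4} = v_{5} + v_{7}  →  sig = (2;(1,1))
  {3,4}:  v_{3} + v_{4} = v_{2} + v_{7}  →  sig = (2;(1,1))
  {3,5,7}:  v_{3} + v_{5} + v_{7} = 0  →  sig = (3;())
  {1,3,7}:  v_{1} + v_{3} + v_{7} = v_{6}  →  sig = (3;(1))
  {2,5,7}:  v_{2} + v_{5} + v_{7} = v_{8}  →  sig = (3;(1))
  {2,4,5}:  v_{2} + v_{4} + v_{5} = 2·v_{8}  →  sig = (3;(2))

Hence PRS(X_Σ) =
    |P|=2: 10 collections, coeffs (), (1), (1), (1), (1), (1), (1), (1,1), (1,1), (1,1)
    |P|=3: 4 collections, coeffs (), (1), (1), (2)


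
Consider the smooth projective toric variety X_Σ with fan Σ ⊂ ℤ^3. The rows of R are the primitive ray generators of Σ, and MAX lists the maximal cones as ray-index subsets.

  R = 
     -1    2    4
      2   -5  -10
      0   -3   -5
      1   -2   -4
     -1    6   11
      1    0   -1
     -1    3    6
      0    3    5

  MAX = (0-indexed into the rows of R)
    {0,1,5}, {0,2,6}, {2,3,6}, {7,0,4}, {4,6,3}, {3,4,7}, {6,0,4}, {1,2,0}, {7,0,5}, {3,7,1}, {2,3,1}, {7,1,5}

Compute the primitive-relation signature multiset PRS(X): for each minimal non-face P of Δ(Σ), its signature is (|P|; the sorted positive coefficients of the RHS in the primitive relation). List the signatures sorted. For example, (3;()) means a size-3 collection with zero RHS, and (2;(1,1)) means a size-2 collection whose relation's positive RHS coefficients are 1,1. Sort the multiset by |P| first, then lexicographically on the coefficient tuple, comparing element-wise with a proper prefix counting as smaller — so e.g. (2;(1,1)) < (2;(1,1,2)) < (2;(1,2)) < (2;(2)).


|primitive collections| = 11. Relations:

  {0,3}:  v_{0} + v_{3} = 0  →  sig = (2;())
  {2,7}:  v_{2} + v_{7} = 0  →  sig = (2;())
  {1,6}:  v_{1} + v_{6} = v_{3}  →  sig = (2;(1))
  {2,4}:  v_{2} + v_{4} = v_{6}  →  sig = (2;(1))
  {5,6}:  v_{5} + v_{6} = v_{7}  →  sig = (2;(1))
  {6,7}:  v_{6} + v_{7} = v_{4}  →  sig = (2;(1))
  {1,4}:  v_{1} + v_{4} = v_{3} + v_{7}  →  sig = (2;(1,1))
  {2,5}:  v_{2} + v_{5} = v_{0} + v_{1}  →  sig = (2;(1,1))
  {3,5}:  v_{3} + v_{5} = v_{1} + v_{7}  →  sig = (2;(1,1))
  {4,5}:  v_{4} + v_{5} = 2·v_{7}  →  sig = (2;(2))
  {0,1,7}:  v_{0} + v_{1} + v_{7} = v_{5}  →  sig = (3;(1))

Hence PRS(X_Σ) =
    (2;())
    (2;())
    (2;(1))
    (2;(1))
    (2;(1))
    (2;(1))
    (2;(1,1))
    (2;(1,1))
    (2;(1,1))
    (2;(2))
    (3;(1))


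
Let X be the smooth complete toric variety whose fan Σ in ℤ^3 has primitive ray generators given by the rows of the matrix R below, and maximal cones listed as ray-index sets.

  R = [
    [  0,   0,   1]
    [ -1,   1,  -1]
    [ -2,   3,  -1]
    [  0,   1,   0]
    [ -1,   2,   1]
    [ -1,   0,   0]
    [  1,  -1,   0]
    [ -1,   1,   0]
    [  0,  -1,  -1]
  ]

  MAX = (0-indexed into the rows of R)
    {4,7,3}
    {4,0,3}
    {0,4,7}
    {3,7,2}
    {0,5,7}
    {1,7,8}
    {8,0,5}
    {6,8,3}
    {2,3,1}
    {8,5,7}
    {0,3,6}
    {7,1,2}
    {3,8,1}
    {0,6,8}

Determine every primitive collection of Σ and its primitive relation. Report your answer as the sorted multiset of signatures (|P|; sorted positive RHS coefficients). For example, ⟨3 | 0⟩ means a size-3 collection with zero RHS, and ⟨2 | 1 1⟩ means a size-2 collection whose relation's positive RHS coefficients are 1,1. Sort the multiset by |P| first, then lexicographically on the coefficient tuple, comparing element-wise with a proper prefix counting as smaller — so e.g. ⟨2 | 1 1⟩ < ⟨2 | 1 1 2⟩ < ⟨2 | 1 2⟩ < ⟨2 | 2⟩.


The 20 primitive collections of Σ (r=9, n=3):

  • {6,7}:  v_{6} + v_{7} = 0  →  sig = ⟨2 | 0⟩
  • {0,1}:  v_{0} + v_{1} = v_{7}  →  sig = ⟨2 | 1⟩
  • {3,5}:  v_{3} + v_{5} = v_{7}  →  sig = ⟨2 | 1⟩
  • {4,8}:  v_{4} + v_{8} = v_{7}  →  sig = ⟨2 | 1⟩
  • {1,6}:  v_{1} + v_{6} = v_{3} + v_{8}  →  sig = ⟨2 | 1 1⟩
  • {2,6}:  v_{2} + v_{6} = v_{1} + v_{3}  →  sig = ⟨2 | 1 1⟩
  • {4,6}:  v_{4} + v_{6} = v_{0} + v_{3}  →  sig = ⟨2 | 1 1⟩
  • {5,6}:  v_{5} + v_{6} = v_{0} + v_{8}  →  sig = ⟨2 | 1 1⟩
  • {0,2}:  v_{0} + v_{2} = v_{3} + 2·v_{7}  →  sig = ⟨2 | 1 2⟩
  • {1,4}:  v_{1} + v_{4} = v_{3} + 2·v_{7}  →  sig = ⟨2 | 1 2⟩
  • {1,5}:  v_{1} + v_{5} = 2·v_{7} + v_{8}  →  sig = ⟨2 | 1 2⟩
  • {2,5}:  v_{2} + v_{5} = v_{1} + 2·v_{7}  →  sig = ⟨2 | 1 2⟩
  • {4,5}:  v_{4} + v_{5} = v_{0} + 2·v_{7}  →  sig = ⟨2 | 1 2⟩
  • {2,8}:  v_{2} + v_{8} = 2·v_{1}  →  sig = ⟨2 | 2⟩
  • {2,4}:  v_{2} + v_{4} = 2·v_{3} + 3·v_{7}  →  sig = ⟨2 | 2 3⟩
  • {0,3,8}:  v_{0} + v_{3} + v_{8} = 0  →  sig = ⟨3 | 0⟩
  • {0,3,7}:  v_{0} + v_{3} + v_{7} = v_{4}  →  sig = ⟨3 | 1⟩
  • {0,7,8}:  v_{0} + v_{7} + v_{8} = v_{5}  →  sig = ⟨3 | 1⟩
  • {1,3,7}:  v_{1} + v_{3} + v_{7} = v_{2}  →  sig = ⟨3 | 1⟩
  • {3,7,8}:  v_{3} + v_{7} + v_{8} = v_{1}  →  sig = ⟨3 | 1⟩

so the primitive-relation signature multiset is
    |P|=2: 15 collections, coeffs (), (1), (1), (1), (1,1), (1,1), (1,1), (1,1), (1,2), (1,2), (1,2), (1,2), (1,2), (2), (2,3)
    |P|=3: 5 collections, coeffs (), (1), (1), (1), (1)


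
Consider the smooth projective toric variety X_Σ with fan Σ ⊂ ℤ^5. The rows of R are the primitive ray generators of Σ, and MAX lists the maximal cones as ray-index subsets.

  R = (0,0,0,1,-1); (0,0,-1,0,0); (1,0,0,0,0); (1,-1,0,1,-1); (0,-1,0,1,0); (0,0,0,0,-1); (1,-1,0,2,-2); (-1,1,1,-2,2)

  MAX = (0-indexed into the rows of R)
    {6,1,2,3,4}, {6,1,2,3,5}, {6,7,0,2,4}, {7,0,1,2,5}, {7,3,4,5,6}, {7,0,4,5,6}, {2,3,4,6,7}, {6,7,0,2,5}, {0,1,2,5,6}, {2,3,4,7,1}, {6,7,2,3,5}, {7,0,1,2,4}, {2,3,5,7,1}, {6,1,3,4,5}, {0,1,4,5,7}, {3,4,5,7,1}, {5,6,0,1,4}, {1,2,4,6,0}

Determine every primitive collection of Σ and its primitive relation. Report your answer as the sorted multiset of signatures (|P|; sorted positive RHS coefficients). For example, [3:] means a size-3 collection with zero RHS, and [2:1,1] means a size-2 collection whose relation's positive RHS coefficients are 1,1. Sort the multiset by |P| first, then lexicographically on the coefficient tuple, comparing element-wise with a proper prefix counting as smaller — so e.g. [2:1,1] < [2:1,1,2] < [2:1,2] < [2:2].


Σ has 3 primitive collections:

  {0,3}:  v_{0} + v_{3} = v_{6}  ⇒ sig = [2:1]
  {1,6,7}:  v_{1} + v_{6} + v_{7} = 0  ⇒ sig = [3:]
  {2,4,5}:  v_{2} + v_{4} + v_{5} = v_{3}  ⇒ sig = [3:1]

Sorted signature multiset PRS(X):
    |P|=2: 1 collection, coeffs (1)
    |P|=3: 2 collections, coeffs (), (1)


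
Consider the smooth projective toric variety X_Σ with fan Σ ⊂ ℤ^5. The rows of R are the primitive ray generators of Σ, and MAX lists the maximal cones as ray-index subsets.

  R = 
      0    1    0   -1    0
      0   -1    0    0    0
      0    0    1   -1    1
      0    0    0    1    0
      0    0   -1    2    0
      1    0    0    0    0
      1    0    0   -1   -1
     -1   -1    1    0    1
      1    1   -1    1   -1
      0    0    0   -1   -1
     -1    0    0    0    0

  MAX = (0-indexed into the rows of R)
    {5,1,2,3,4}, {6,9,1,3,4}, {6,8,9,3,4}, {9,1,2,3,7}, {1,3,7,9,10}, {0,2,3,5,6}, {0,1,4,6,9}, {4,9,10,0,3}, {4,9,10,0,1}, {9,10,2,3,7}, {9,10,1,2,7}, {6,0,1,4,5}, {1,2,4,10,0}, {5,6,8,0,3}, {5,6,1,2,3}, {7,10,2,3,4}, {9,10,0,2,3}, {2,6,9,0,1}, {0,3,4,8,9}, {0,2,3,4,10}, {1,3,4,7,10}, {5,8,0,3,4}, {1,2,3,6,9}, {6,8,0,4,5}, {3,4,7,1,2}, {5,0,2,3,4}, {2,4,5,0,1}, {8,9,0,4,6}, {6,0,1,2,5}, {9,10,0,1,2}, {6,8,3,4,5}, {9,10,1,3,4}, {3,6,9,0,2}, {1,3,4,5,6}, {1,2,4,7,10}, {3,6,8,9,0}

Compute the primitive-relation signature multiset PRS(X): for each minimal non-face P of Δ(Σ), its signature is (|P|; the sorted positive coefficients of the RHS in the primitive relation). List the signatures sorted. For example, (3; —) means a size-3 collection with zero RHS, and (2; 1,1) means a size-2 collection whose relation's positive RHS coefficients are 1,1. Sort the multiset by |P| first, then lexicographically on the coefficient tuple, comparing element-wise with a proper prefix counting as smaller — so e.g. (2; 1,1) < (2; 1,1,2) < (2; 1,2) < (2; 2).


Minimal non-faces — 16 found among 11 rays, 36 max cones:

  P = {5,10}:  v_{5} + v_{10} = 0 ; sig = (2; —)
  P = {5,9}:  v_{5} + v_{9} = v_{6} ; sig = (2; 1)
  P = {6,10}:  v_{6} + v_{10} = v_{9} ; sig = (2; 1)
  P = {7,8}:  v_{7} + v_{8} = v_{3} ; sig = (2; 1)
  P = {0,7}:  v_{0} + v_{7} = v_{2} + v_{10} ; sig = (2; 1,1)
  P = {1,8}:  v_{1} + v_{8} = v_{4} + v_{6} ; sig = (2; 1,1)
  P = {2,8}:  v_{2} + v_{8} = v_{0} + v_{3} + v_{5} ; sig = (2; 1,1,1)
  P = {5,7}:  v_{5} + v_{7} = v_{1} + v_{2} + v_{3} ; sig = (2; 1,1,1)
  P = {6,7}:  v_{6} + v_{7} = v_{1} + v_{2} + v_{3} + v_{9} ; sig = (2; 1,1,1,1)
  P = {8,10}:  v_{8} + v_{10} = v_{0} + v_{3} + v_{4} + v_{9} ; sig = (2; 1,1,1,1)
  P = {0,1,3}:  v_{0} + v_{1} + v_{3} = 0 ; sig = (3; —)
  P = {2,4,9}:  v_{2} + v_{4} + v_{9} = 0 ; sig = (3; —)
  P = {2,4,6}:  v_{2} + v_{4} + v_{6} = v_{5} ; sig = (3; 1)
  P = {4,7,9}:  v_{4} + v_{7} + v_{9} = v_{1} + v_{3} + v_{10} ; sig = (3; 1,1,1)
  P = {0,3,4,6}:  v_{0} + v_{3} + v_{4} + v_{6} = v_{8} ; sig = (4; 1)
  P = {1,2,3,10}:  v_{1} + v_{2} + v_{3} + v_{10} = v_{7} ; sig = (4; 1)

so the primitive-relation signature multiset is
    (2; —)
    (2; 1)
    (2; 1)
    (2; 1)
    (2; 1,1)
    (2; 1,1)
    (2; 1,1,1)
    (2; 1,1,1)
    (2; 1,1,1,1)
    (2; 1,1,1,1)
    (3; —)
    (3; —)
    (3; 1)
    (3; 1,1,1)
    (4; 1)
    (4; 1)


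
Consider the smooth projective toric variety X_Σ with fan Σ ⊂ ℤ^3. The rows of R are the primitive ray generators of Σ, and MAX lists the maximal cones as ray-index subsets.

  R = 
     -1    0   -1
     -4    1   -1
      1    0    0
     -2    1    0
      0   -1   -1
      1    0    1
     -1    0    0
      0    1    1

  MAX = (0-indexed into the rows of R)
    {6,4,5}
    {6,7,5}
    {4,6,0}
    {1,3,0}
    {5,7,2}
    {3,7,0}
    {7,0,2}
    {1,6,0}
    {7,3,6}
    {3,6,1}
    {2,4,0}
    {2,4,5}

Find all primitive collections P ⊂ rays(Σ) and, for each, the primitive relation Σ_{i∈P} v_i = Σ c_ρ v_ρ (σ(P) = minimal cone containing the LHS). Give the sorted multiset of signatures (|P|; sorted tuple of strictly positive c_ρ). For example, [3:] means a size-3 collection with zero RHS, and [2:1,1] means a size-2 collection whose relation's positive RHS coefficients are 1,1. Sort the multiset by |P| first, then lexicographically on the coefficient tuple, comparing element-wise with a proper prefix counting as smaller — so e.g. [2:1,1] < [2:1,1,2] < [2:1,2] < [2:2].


Minimal non-faces — 12 found among 8 rays, 12 max cones:

  P = {0,5}:  v_{0} + v_{5} = 0  so sig = [2:]
  P = {2,6}:  v_{2} + v_{6} = 0  so sig = [2:]
  P = {4,7}:  v_{4} + v_{7} = 0  so sig = [2:]
  P = {1,2}:  v_{1} + v_{2} = v_{0} + v_{3}  so sig = [2:1,1]
  P = {1,5}:  v_{1} + v_{5} = v_{3} + v_{6}  so sig = [2:1,1]
  P = {2,3}:  v_{2} + v_{3} = v_{0} + v_{7}  so sig = [2:1,1]
  P = {3,4}:  v_{3} + v_{4} = v_{0} + v_{6}  so sig = [2:1,1]
  P = {3,5}:  v_{3} + v_{5} = v_{6} + v_{7}  so sig = [2:1,1]
  P = {1,7}:  v_{1} + v_{7} = 2·v_{3}  so sig = [2:2]
  P = {1,4}:  v_{1} + v_{4} = 2·v_{0} + 2·v_{6}  so sig = [2:2,2]
  P = {0,3,6}:  v_{0} + v_{3} + v_{6} = v_{1}  so sig = [3:1]
  P = {0,6,7}:  v_{0} + v_{6} + v_{7} = v_{3}  so sig = [3:1]

Sorted signature multiset PRS(X):
    [2:]
    [2:]
    [2:]
    [2:1,1]
    [2:1,1]
    [2:1,1]
    [2:1,1]
    [2:1,1]
    [2:2]
    [2:2,2]
    [3:1]
    [3:1]


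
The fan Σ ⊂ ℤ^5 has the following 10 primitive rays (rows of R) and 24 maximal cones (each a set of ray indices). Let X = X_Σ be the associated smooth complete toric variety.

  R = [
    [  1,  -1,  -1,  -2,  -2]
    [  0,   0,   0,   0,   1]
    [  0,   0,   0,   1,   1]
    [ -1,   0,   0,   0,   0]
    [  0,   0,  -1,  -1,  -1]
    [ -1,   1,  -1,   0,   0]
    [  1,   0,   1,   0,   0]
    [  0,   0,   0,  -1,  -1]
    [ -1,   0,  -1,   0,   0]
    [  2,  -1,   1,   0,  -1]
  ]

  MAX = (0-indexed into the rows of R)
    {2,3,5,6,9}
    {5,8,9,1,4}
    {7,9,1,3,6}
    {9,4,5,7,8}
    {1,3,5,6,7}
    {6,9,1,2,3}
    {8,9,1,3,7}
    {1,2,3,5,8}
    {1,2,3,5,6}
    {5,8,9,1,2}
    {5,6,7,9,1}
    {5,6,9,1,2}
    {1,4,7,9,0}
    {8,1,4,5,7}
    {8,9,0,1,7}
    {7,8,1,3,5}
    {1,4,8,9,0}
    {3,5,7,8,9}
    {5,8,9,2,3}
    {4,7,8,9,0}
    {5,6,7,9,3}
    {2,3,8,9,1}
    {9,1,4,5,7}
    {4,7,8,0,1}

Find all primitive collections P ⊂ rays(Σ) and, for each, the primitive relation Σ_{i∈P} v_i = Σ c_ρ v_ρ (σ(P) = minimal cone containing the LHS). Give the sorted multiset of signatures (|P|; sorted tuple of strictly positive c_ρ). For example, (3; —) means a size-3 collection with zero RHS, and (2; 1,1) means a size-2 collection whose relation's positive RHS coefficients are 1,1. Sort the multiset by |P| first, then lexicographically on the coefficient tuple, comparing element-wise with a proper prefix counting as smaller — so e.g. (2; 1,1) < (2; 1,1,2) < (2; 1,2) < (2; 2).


Primitive collections (12):

  • {2,7}:  v_{2} + v_{7} = 0  ⟹  sig = (2; —)
  • {6,8}:  v_{6} + v_{8} = 0  ⟹  sig = (2; —)
  • {3,4}:  v_{3} + v_{4} = v_{7} + v_{8}  ⟹  sig = (2; 1,1)
  • {0,2}:  v_{0} + v_{2} = v_{1} + v_{4} + v_{8} + v_{9}  ⟹  sig = (2; 1,1,1,1)
  • {0,6}:  v_{0} + v_{6} = v_{1} + v_{4} + v_{7} + v_{9}  ⟹  sig = (2; 1,1,1,1)
  • {2,4}:  v_{2} + v_{4} = v_{1} + v_{5} + v_{8} + v_{9}  ⟹  sig = (2; 1,1,1,1)
  • {4,6}:  v_{4} + v_{6} = v_{1} + v_{5} + v_{7} + v_{9}  ⟹  sig = (2; 1,1,1,1)
  • {0,3}:  v_{0} + v_{3} = v_{1} + 2·v_{7} + 2·v_{8} + v_{9}  ⟹  sig = (2; 1,1,2,2)
  • {0,5}:  v_{0} + v_{5} = 2·v_{4}  ⟹  sig = (2; 2)
  • {1,3,5,9}:  v_{1} + v_{3} + v_{5} + v_{9} = 0  ⟹  sig = (4; —)
  • {1,4,7,8,9}:  v_{1} + v_{4} + v_{7} + v_{8} + v_{9} = v_{0}  ⟹  sig = (5; 1)
  • {1,5,7,8,9}:  v_{1} + v_{5} + v_{7} + v_{8} + v_{9} = v_{4}  ⟹  sig = (5; 1)

so the primitive-relation signature multiset is
[(2; —), (2; —), (2; 1,1), (2; 1,1,1,1), (2; 1,1,1,1), (2; 1,1,1,1), (2; 1,1,1,1), (2; 1,1,2,2), (2; 2), (4; —), (5; 1), (5; 1)]
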